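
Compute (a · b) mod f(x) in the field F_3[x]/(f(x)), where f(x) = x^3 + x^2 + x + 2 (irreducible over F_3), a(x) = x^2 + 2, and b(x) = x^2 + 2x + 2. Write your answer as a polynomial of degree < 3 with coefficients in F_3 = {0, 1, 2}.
a · b ≡ 2x^2 + x + 2 (mod f(x))

Multiply in F_3[x]: a(x)·b(x) = (x^2 + 2)·(x^2 + 2x + 2) = x^4 + 2x^3 + x^2 + x + 1. This has degree ≥ 3, so divide by f(x) over F_3: x^4 + 2x^3 + x^2 + x + 1 = (x + 1)·(x^3 + x^2 + x + 2) + (2x^2 + x + 2). Hence a·b ≡ 2x^2 + x + 2 (mod f). (F_3[x]/(f) is a field with 3^3 = 27 elements since f is irreducible of degree 3.)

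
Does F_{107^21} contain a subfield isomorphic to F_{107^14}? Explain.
No: F_{107^14} is not a subfield of F_{107^21}

F_{p^m} embeds in F_{p^n} iff m | n. Here 14 ∤ 21 (since 21 = 1·14 + 7 with remainder 7 ≠ 0), so F_{107^14} is not a subfield of F_{107^21}. Equivalently: if it were, the tower law would give 14 = [F_{107^14}:F_107] dividing [F_{107^21}:F_107] = 21, contradiction.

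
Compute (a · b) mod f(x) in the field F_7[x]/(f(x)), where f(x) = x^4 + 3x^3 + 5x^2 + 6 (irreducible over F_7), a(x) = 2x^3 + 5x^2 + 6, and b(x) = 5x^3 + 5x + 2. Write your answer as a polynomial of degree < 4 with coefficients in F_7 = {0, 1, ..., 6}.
a · b ≡ 5x^3 + 5x^2 + 4x + 1 (mod f(x))

Multiply in F_7[x]: a(x)·b(x) = (2x^3 + 5x^2 + 6)·(5x^3 + 5x + 2) = 3x^6 + 4x^5 + 3x^4 + 3x^3 + 3x^2 + 2x + 5. This has degree ≥ 4, so divide by f(x) over F_7: 3x^6 + 4x^5 + 3x^4 + 3x^3 + 3x^2 + 2x + 5 = (3x^2 + 2x + 3)·(x^4 + 3x^3 + 5x^2 + 6) + (5x^3 + 5x^2 + 4x + 1). Hence a·b ≡ 5x^3 + 5x^2 + 4x + 1 (mod f). (F_7[x]/(f) is a field with 7^4 = 2401 elements since f is irreducible of degree 4.)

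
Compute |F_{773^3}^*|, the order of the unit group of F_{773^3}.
|F_{773^3}^*| = 461889916

F_{773^3} has 773^3 = 461889917 elements; its multiplicative group consists of all nonzero elements, so |F_{773^3}^*| = 461889917 - 1 = 461889916. (It is cyclic since any finite subgroup of the multiplicative group of a field is cyclic.)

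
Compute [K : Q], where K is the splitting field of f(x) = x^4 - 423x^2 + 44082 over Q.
[K : Q] = 4

Solving the quadratic in x^2: x^2 = (423 ± √(423^2 - 4·44082))/2 = (423 ± √2601)/2 = (423 ± 51)/2, giving x^2 = 186 or x^2 = 237. So f(x) = (x^2 - 186)(x^2 - 237) and the roots of f are ±√186, ±√237. Hence the splitting field is K = Q(√186, √237). Since 186 and 237 are distinct squarefree integers > 1, their product 44082 is not a perfect square, so √237 ∉ Q(√186). By the tower law [K:Q] = [Q(√186,√237):Q(√186)] · [Q(√186):Q] = 2 · 2 = 4.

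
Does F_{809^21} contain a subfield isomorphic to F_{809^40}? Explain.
No: F_{809^40} is not a subfield of F_{809^21}

F_{p^m} embeds in F_{p^n} iff m | n. Here 40 ∤ 21 (since 21 = 0·40 + 21 with remainder 21 ≠ 0), so F_{809^40} is not a subfield of F_{809^21}. Equivalently: if it were, the tower law would give 40 = [F_{809^40}:F_809] dividing [F_{809^21}:F_809] = 21, contradiction.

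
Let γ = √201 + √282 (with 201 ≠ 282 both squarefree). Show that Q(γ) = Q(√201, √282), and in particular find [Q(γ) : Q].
[Q(γ) : Q] = 4 (equivalently, Q(γ) = Q(√201, √282))

Obviously Q(γ) ⊆ Q(√201, √282), and [Q(√201, √282):Q] = 4 (since 201, 282 are distinct squarefree integers > 1 with 56682 not a perfect square). To show equality we compute the minimal polynomial of γ. From γ = √201 + √282: γ^2 = 201 + 2√(56682) + 282 = 483 + 2√(56682), so γ^2 - 483 = 2√(56682); squaring, (γ^2 - 483)^2 = 4·56682, i.e. γ^4 - 966γ^2 + 233289 - 226728 = 0, i.e. γ^4 - 966γ^2 + 6561 = 0. So γ is a root of x^4 - 966x^2 + 6561. This polynomial is irreducible over Q: it has no rational root (each ±√201 ± √282 is irrational), and any factorization into two quadratics over Q would force √(56682) ∈ Q (pairing opposite roots) or √201, √282 ∈ Q (other pairings), all impossible. Hence [Q(γ):Q] = 4 = [Q(√201, √282):Q], so Q(γ) = Q(√201, √282).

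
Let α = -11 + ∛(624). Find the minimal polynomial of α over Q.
m_α(x) = x^3 + 33x^2 + 363x + 707

Set β = α + 11 = ∛(624), so β^3 = 624. Then (α + 11)^3 - 624 = 0, i.e. α is a root of g(x) = (x + 11)^3 - 624 = x^3 + 33x^2 + 363x + 707. Since g(x) = h(x + 11) where h(x) = x^3 - 624, and h is irreducible over Q (because 624 is not a perfect cube, so h has no rational root, and a monic cubic with no rational root is irreducible), g is also irreducible (irreducibility is preserved under the substitution x → x + 11). Hence m_α(x) = x^3 + 33x^2 + 363x + 707.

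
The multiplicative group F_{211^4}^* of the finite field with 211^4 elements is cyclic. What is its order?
|F_{211^4}^*| = 1982119440

F_{211^4} has 211^4 = 1982119441 elements; its multiplicative group consists of all nonzero elements, so |F_{211^4}^*| = 1982119441 - 1 = 1982119440. (It is cyclic since any finite subgroup of the multiplicative group of a field is cyclic.)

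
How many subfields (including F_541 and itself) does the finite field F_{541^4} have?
F_{541^4} has 3 subfields

The subfields of F_{p^n} are exactly the fields F_{p^d} for d | n (each is the fixed field of the unique index-d subgroup of Gal(F_{p^n}/F_p) ≅ Z/nZ). The divisors of n = 4 are {1, 2, 4}, giving 3 subfields: F_{541^1}, F_{541^2}, F_{541^4}.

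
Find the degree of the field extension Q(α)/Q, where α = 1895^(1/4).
[Q(α):Q] = 4

α is a root of x^4 - 1895. By Eisenstein's criterion at the prime p = 5 (which divides the constant term 1895 but p^2 = 25 does not, since 1895 is squarefree), x^4 - 1895 is irreducible over Q. Hence [Q(α):Q] = 4.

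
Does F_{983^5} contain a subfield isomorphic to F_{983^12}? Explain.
No: F_{983^12} is not a subfield of F_{983^5}

F_{p^m} embeds in F_{p^n} iff m | n. Here 12 ∤ 5 (since 5 = 0·12 + 5 with remainder 5 ≠ 0), so F_{983^12} is not a subfield of F_{983^5}. Equivalently: if it were, the tower law would give 12 = [F_{983^12}:F_983] dividing [F_{983^5}:F_983] = 5, contradiction.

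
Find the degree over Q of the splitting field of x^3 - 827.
[K : Q] = 6

The roots of x^3 - 827 are ∛827, ω∛827, ω^2∛827 where ω = e^(2πi/3) is a primitive cube root of unity, so K = Q(∛827, ω). Now [Q(∛827):Q] = 3 (since 827 is not a perfect cube, x^3 - 827 is irreducible) and [Q(ω):Q] = 2. Both 2 and 3 divide [K:Q], and [K:Q] ≤ 3·2 = 6, so [K:Q] = 6. (Equivalently: Q(∛827) ⊂ R but ω ∉ R, so [K : Q(∛827)] = 2.)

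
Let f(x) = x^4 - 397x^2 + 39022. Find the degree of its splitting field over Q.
[K : Q] = 4

Solving the quadratic in x^2: x^2 = (397 ± √(397^2 - 4·39022))/2 = (397 ± √1521)/2 = (397 ± 39)/2, giving x^2 = 179 or x^2 = 218. So f(x) = (x^2 - 179)(x^2 - 218) and the roots of f are ±√179, ±√218. Hence the splitting field is K = Q(√179, √218). Since 179 and 218 are distinct squarefree integers > 1, their product 39022 is not a perfect square, so √218 ∉ Q(√179). By the tower law [K:Q] = [Q(√179,√218):Q(√179)] · [Q(√179):Q] = 2 · 2 = 4.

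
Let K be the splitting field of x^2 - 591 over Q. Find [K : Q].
[K : Q] = 2

f(x) = x^2 - 591 factors as (x - √591)(x + √591). The splitting field is K = Q(√591). Since 591 is squarefree and > 1, it is not a perfect square, so x^2 - 591 is irreducible over Q and [Q(√591) : Q] = 2. Hence [K : Q] = 2.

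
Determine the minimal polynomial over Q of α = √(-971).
m_α(x) = x^2 + 971

α satisfies α^2 + 971 = 0, so x^2 + 971 annihilates α. Since d = -971 is squarefree and ≠ 1, it is not a perfect square in Q, so x^2 + 971 has no rational root and is therefore irreducible over Q (a degree-2 polynomial over a field is irreducible iff it has no root). Hence m_α(x) = x^2 + 971.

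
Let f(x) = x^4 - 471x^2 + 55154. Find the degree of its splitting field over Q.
[K : Q] = 4

Solving the quadratic in x^2: x^2 = (471 ± √(471^2 - 4·55154))/2 = (471 ± √1225)/2 = (471 ± 35)/2, giving x^2 = 218 or x^2 = 253. So f(x) = (x^2 - 218)(x^2 - 253) and the roots of f are ±√218, ±√253. Hence the splitting field is K = Q(√218, √253). Since 218 and 253 are distinct squarefree integers > 1, their product 55154 is not a perfect square, so √253 ∉ Q(√218). By the tower law [K:Q] = [Q(√218,√253):Q(√218)] · [Q(√218):Q] = 2 · 2 = 4.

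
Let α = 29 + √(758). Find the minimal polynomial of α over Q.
m_α(x) = x^2 - 58x + 83

From α - 29 = √(758), squaring gives (α - 29)^2 = 758, i.e. α^2 - 58α + 841 = 758, so α^2 - 58α + 83 = 0. The discriminant of x^2 - 58x + 83 is (-58)^2 - 4·(83) = 3364 - 332 = 3032, and 4·(758) is not a perfect square in Q since 758 is squarefree and ≠ 1. Hence x^2 - 58x + 83 is irreducible over Q and is the minimal polynomial of α.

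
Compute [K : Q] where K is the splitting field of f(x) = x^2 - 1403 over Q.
[K : Q] = 2

f(x) = x^2 - 1403 factors as (x - √1403)(x + √1403). The splitting field is K = Q(√1403). Since 1403 is squarefree and > 1, it is not a perfect square, so x^2 - 1403 is irreducible over Q and [Q(√1403) : Q] = 2. Hence [K : Q] = 2.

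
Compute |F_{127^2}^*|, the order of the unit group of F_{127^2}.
|F_{127^2}^*| = 16128

F_{127^2} has 127^2 = 16129 elements; its multiplicative group consists of all nonzero elements, so |F_{127^2}^*| = 16129 - 1 = 16128. (It is cyclic since any finite subgroup of the multiplicative group of a field is cyclic.)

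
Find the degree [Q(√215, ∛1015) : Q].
[Q(√215, ∛1015) : Q] = 6

Let L = Q(√215, ∛1015). Since Q(√215) ⊂ L and [Q(√215):Q] = 2, the tower law gives 2 | [L:Q]. Likewise Q(∛1015) ⊂ L with [Q(∛1015):Q] = 3 (because 1015 is not a perfect cube), so 3 | [L:Q]. As gcd(2,3) = 1, [L:Q] is divisible by 6. Conversely L is generated over Q by √215 and ∛1015, so [L:Q] ≤ 2·3 = 6. Therefore [Q(√215, ∛1015) : Q] = 6.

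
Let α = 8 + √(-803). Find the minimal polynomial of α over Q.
m_α(x) = x^2 - 16x + 867

From α - 8 = √(-803), squaring gives (α - 8)^2 = -803, i.e. α^2 - 16α + 64 = -803, so α^2 - 16α + 867 = 0. The discriminant of x^2 - 16x + 867 is (-16)^2 - 4·(867) = 256 - 3468 = -3212, and 4·(-803) is not a perfect square in Q since -803 is squarefree and ≠ 1. Hence x^2 - 16x + 867 is irreducible over Q and is the minimal polynomial of α.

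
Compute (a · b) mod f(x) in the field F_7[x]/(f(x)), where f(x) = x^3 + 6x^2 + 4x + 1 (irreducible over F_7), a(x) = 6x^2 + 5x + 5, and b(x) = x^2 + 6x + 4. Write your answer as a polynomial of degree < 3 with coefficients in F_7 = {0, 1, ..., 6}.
a · b ≡ 5x^2 + 3x + 1 (mod f(x))

Multiply in F_7[x]: a(x)·b(x) = (6x^2 + 5x + 5)·(x^2 + 6x + 4) = 6x^4 + 6x^3 + 3x^2 + x + 6. This has degree ≥ 3, so divide by f(x) over F_7: 6x^4 + 6x^3 + 3x^2 + x + 6 = (6x + 5)·(x^3 + 6x^2 + 4x + 1) + (5x^2 + 3x + 1). Hence a·b ≡ 5x^2 + 3x + 1 (mod f). (F_7[x]/(f) is a field with 7^3 = 343 elements since f is irreducible of degree 3.)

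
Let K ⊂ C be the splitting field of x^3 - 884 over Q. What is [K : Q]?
[K : Q] = 6

The roots of x^3 - 884 are ∛884, ω∛884, ω^2∛884 where ω = e^(2πi/3) is a primitive cube root of unity, so K = Q(∛884, ω). Now [Q(∛884):Q] = 3 (since 884 is not a perfect cube, x^3 - 884 is irreducible) and [Q(ω):Q] = 2. Both 2 and 3 divide [K:Q], and [K:Q] ≤ 3·2 = 6, so [K:Q] = 6. (Equivalently: Q(∛884) ⊂ R but ω ∉ R, so [K : Q(∛884)] = 2.)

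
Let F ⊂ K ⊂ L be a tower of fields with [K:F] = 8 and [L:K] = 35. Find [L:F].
[L:F] = 280

The tower law says that for any tower of field extensions F ⊂ K ⊂ L with finite degrees, [L:F] = [L:K] · [K:F]. Here this gives [L:F] = 35 · 8 = 280.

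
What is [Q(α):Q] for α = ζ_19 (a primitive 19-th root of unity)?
[Q(α):Q] = 18

The minimal polynomial of ζ_19 over Q is the 19-th cyclotomic polynomial Φ_19(x), which is irreducible over Q and has degree φ(19) = 18. Hence [Q(α):Q] = φ(19) = 18.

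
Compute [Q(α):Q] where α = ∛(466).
[Q(α):Q] = 3

The minimal polynomial of α is x^3 - 466, irreducible over Q since 466 is not a perfect cube (so x^3 - 466 has no rational root). Hence [Q(α):Q] = deg(m_α) = 3.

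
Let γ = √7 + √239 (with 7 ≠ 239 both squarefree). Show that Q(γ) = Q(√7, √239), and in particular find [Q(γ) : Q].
[Q(γ) : Q] = 4 (equivalently, Q(γ) = Q(√7, √239))

Obviously Q(γ) ⊆ Q(√7, √239), and [Q(√7, √239):Q] = 4 (since 7, 239 are distinct squarefree integers > 1 with 1673 not a perfect square). To show equality we compute the minimal polynomial of γ. From γ = √7 + √239: γ^2 = 7 + 2√(1673) + 239 = 246 + 2√(1673), so γ^2 - 246 = 2√(1673); squaring, (γ^2 - 246)^2 = 4·1673, i.e. γ^4 - 492γ^2 + 60516 - 6692 = 0, i.e. γ^4 - 492γ^2 + 53824 = 0. So γ is a root of x^4 - 492x^2 + 53824. This polynomial is irreducible over Q: it has no rational root (each ±√7 ± √239 is irrational), and any factorization into two quadratics over Q would force √(1673) ∈ Q (pairing opposite roots) or √7, √239 ∈ Q (other pairings), all impossible. Hence [Q(γ):Q] = 4 = [Q(√7, √239):Q], so Q(γ) = Q(√7, √239).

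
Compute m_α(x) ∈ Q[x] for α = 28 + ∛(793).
m_α(x) = x^3 - 84x^2 + 2352x - 22745

Set β = α - 28 = ∛(793), so β^3 = 793. Then (α - 28)^3 - 793 = 0, i.e. α is a root of g(x) = (x - 28)^3 - 793 = x^3 - 84x^2 + 2352x - 22745. Since g(x) = h(x - 28) where h(x) = x^3 - 793, and h is irreducible over Q (because 793 is not a perfect cube, so h has no rational root, and a monic cubic with no rational root is irreducible), g is also irreducible (irreducibility is preserved under the substitution x → x - 28). Hence m_α(x) = x^3 - 84x^2 + 2352x - 22745.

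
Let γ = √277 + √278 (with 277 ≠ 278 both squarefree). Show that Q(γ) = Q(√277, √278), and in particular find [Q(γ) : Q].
[Q(γ) : Q] = 4 (equivalently, Q(γ) = Q(√277, √278))

Obviously Q(γ) ⊆ Q(√277, √278), and [Q(√277, √278):Q] = 4 (since 277, 278 are distinct squarefree integers > 1 with 77006 not a perfect square). To show equality we compute the minimal polynomial of γ. From γ = √277 + √278: γ^2 = 277 + 2√(77006) + 278 = 555 + 2√(77006), so γ^2 - 555 = 2√(77006); squaring, (γ^2 - 555)^2 = 4·77006, i.e. γ^4 - 1110γ^2 + 308025 - 308024 = 0, i.e. γ^4 - 1110γ^2 + 1 = 0. So γ is a root of x^4 - 1110x^2 + 1. This polynomial is irreducible over Q: it has no rational root (each ±√277 ± √278 is irrational), and any factorization into two quadratics over Q would force √(77006) ∈ Q (pairing opposite roots) or √277, √278 ∈ Q (other pairings), all impossible. Hence [Q(γ):Q] = 4 = [Q(√277, √278):Q], so Q(γ) = Q(√277, √278).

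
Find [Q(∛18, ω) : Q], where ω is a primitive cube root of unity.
[Q(∛18, ω) : Q] = 6

[Q(∛18):Q] = 3 (min poly x^3 - 18, irreducible since 18 is not a perfect cube). [Q(ω):Q] = 2 (min poly x^2 + x + 1). Since Q(∛18) ⊂ R and ω ∉ R, we have ω ∉ Q(∛18), so x^2 + x + 1 remains irreducible over Q(∛18) and [Q(∛18, ω) : Q(∛18)] = 2. By the tower law, [Q(∛18, ω) : Q] = 3 · 2 = 6. (In fact Q(∛18, ω) is the splitting field of x^3 - 18 over Q.)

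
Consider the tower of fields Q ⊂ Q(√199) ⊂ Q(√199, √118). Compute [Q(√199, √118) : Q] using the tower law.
[Q(√199, √118) : Q] = 4

[Q(√199):Q] = 2 (min poly x^2 - 199, irreducible since 199 is squarefree > 1). For the top step, suppose √118 ∈ Q(√199), say √118 = c + d√199 with c, d ∈ Q. Squaring: 118 = c^2 + 199d^2 + 2cd√199. Since √199 ∉ Q this forces 2cd = 0. If d = 0 then √118 = c ∈ Q, contradicting 118 squarefree > 1. If c = 0 then 118 = 199d^2, so 199·118 = (199d)^2 is a perfect square in Q — but 199·118 = 23482 is not a perfect square (since 199 and 118 are distinct squarefree integers). Contradiction. Hence √118 ∉ Q(√199), so x^2 - 118 stays irreducible over Q(√199) and [Q(√199, √118) : Q(√199)] = 2. By the tower law, [Q(√199, √118) : Q] = 2 · 2 = 4.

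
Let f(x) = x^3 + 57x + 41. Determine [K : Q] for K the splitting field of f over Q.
[K : Q] = 6

By the rational root test, any rational root of the monic integer polynomial f(x) = x^3 + 57x + 41 must be an integer dividing the constant term 41, i.e. one of ±{1, 41}. Evaluating: f(1) = 99, f(-1) = -17, f(41) = 71299, f(-41) = -71217; none is 0, so f has no rational root and is therefore irreducible over Q (a cubic with no linear factor over a field is irreducible). For an irreducible cubic, the Galois group is A_3 or S_3 according as the discriminant disc(f) = -4a^3 - 27b^2 = -4·(57)^3 - 27·(41)^2 = -786159 is or is not a square in Q. Here disc(f) = -786159 is not a perfect square in Q, so the Galois group of f over Q is not contained in A_3 and must be all of S_3. The splitting field has degree |S_3| = 6 over Q, so [K : Q] = 6.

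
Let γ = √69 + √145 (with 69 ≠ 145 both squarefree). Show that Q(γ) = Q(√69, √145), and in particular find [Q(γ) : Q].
[Q(γ) : Q] = 4 (equivalently, Q(γ) = Q(√69, √145))

Obviously Q(γ) ⊆ Q(√69, √145), and [Q(√69, √145):Q] = 4 (since 69, 145 are distinct squarefree integers > 1 with 10005 not a perfect square). To show equality we compute the minimal polynomial of γ. From γ = √69 + √145: γ^2 = 69 + 2√(10005) + 145 = 214 + 2√(10005), so γ^2 - 214 = 2√(10005); squaring, (γ^2 - 214)^2 = 4·10005, i.e. γ^4 - 428γ^2 + 45796 - 40020 = 0, i.e. γ^4 - 428γ^2 + 5776 = 0. So γ is a root of x^4 - 428x^2 + 5776. This polynomial is irreducible over Q: it has no rational root (each ±√69 ± √145 is irrational), and any factorization into two quadratics over Q would force √(10005) ∈ Q (pairing opposite roots) or √69, √145 ∈ Q (other pairings), all impossible. Hence [Q(γ):Q] = 4 = [Q(√69, √145):Q], so Q(γ) = Q(√69, √145).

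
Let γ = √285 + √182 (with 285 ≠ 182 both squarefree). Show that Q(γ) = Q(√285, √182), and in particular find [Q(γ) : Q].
[Q(γ) : Q] = 4 (equivalently, Q(γ) = Q(√285, √182))

Obviously Q(γ) ⊆ Q(√285, √182), and [Q(√285, √182):Q] = 4 (since 285, 182 are distinct squarefree integers > 1 with 51870 not a perfect square). To show equality we compute the minimal polynomial of γ. From γ = √285 + √182: γ^2 = 285 + 2√(51870) + 182 = 467 + 2√(51870), so γ^2 - 467 = 2√(51870); squaring, (γ^2 - 467)^2 = 4·51870, i.e. γ^4 - 934γ^2 + 218089 - 207480 = 0, i.e. γ^4 - 934γ^2 + 10609 = 0. So γ is a root of x^4 - 934x^2 + 10609. This polynomial is irreducible over Q: it has no rational root (each ±√285 ± √182 is irrational), and any factorization into two quadratics over Q would force √(51870) ∈ Q (pairing opposite roots) or √285, √182 ∈ Q (other pairings), all impossible. Hence [Q(γ):Q] = 4 = [Q(√285, √182):Q], so Q(γ) = Q(√285, √182).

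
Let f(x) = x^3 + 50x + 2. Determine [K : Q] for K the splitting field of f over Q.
[K : Q] = 6

By the rational root test, any rational root of the monic integer polynomial f(x) = x^3 + 50x + 2 must be an integer dividing the constant term 2, i.e. one of ±{1, 2}. Evaluating: f(1) = 53, f(-1) = -49, f(2) = 110, f(-2) = -106; none is 0, so f has no rational root and is therefore irreducible over Q (a cubic with no linear factor over a field is irreducible). For an irreducible cubic, the Galois group is A_3 or S_3 according as the discriminant disc(f) = -4a^3 - 27b^2 = -4·(50)^3 - 27·(2)^2 = -500108 is or is not a square in Q. Here disc(f) = -500108 is not a perfect square in Q, so the Galois group of f over Q is not contained in A_3 and must be all of S_3. The splitting field has degree |S_3| = 6 over Q, so [K : Q] = 6.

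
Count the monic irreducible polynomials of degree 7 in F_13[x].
There are 8964072 monic irreducible polynomials of degree 7 over F_13

Each element of F_{13^7} that lies in no proper subfield is a root of exactly one monic irreducible of degree 7 over F_13, and each such polynomial has 7 distinct roots in F_{13^7}. By Möbius inversion the count is N_13(7) = (1/7) Σ_{d|7} μ(7/d) · 13^d = (1/7)(μ(7)·13^1 + μ(1)·13^7) = 62748504/7 = 8964072.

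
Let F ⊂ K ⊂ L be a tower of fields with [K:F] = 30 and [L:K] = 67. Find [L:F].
[L:F] = 2010

The tower law says that for any tower of field extensions F ⊂ K ⊂ L with finite degrees, [L:F] = [L:K] · [K:F]. Here this gives [L:F] = 67 · 30 = 2010.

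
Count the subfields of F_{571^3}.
F_{571^3} has 2 subfields

The subfields of F_{p^n} are exactly the fields F_{p^d} for d | n (each is the fixed field of the unique index-d subgroup of Gal(F_{p^n}/F_p) ≅ Z/nZ). The divisors of n = 3 are {1, 3}, giving 2 subfields: F_{571^1}, F_{571^3}.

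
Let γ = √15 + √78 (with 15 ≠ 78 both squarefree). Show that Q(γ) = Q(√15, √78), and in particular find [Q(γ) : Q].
[Q(γ) : Q] = 4 (equivalently, Q(γ) = Q(√15, √78))

Obviously Q(γ) ⊆ Q(√15, √78), and [Q(√15, √78):Q] = 4 (since 15, 78 are distinct squarefree integers > 1 with 1170 not a perfect square). To show equality we compute the minimal polynomial of γ. From γ = √15 + √78: γ^2 = 15 + 2√(1170) + 78 = 93 + 2√(1170), so γ^2 - 93 = 2√(1170); squaring, (γ^2 - 93)^2 = 4·1170, i.e. γ^4 - 186γ^2 + 8649 - 4680 = 0, i.e. γ^4 - 186γ^2 + 3969 = 0. So γ is a root of x^4 - 186x^2 + 3969. This polynomial is irreducible over Q: it has no rational root (each ±√15 ± √78 is irrational), and any factorization into two quadratics over Q would force √(1170) ∈ Q (pairing opposite roots) or √15, √78 ∈ Q (other pairings), all impossible. Hence [Q(γ):Q] = 4 = [Q(√15, √78):Q], so Q(γ) = Q(√15, √78).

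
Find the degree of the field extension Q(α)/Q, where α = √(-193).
[Q(α):Q] = 2

[Q(α):Q] equals the degree of the minimal polynomial of α. Here α^2 = -193 and x^2 + 193 is irreducible (d = -193 is squarefree, ≠ 1, hence not a square), so deg(m_α) = 2. Thus [Q(α):Q] = 2.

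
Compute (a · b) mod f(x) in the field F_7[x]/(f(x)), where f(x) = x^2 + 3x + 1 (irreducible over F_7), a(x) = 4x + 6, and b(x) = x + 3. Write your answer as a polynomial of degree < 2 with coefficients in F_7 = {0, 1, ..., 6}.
a · b ≡ 6x (mod f(x))

Multiply in F_7[x]: a(x)·b(x) = (4x + 6)·(x + 3) = 4x^2 + 4x + 4. This has degree ≥ 2, so divide by f(x) over F_7: 4x^2 + 4x + 4 = (4)·(x^2 + 3x + 1) + (6x). Hence a·b ≡ 6x (mod f). (F_7[x]/(f) is a field with 7^2 = 49 elements since f is irreducible of degree 2.)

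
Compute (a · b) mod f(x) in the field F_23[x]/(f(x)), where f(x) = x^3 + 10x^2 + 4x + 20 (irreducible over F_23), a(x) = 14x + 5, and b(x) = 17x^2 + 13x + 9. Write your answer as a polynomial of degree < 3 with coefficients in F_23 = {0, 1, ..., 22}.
a · b ≡ 3x^2 + 21x (mod f(x))

Multiply in F_23[x]: a(x)·b(x) = (14x + 5)·(17x^2 + 13x + 9) = 8x^3 + 14x^2 + 7x + 22. This has degree ≥ 3, so divide by f(x) over F_23: 8x^3 + 14x^2 + 7x + 22 = (8)·(x^3 + 10x^2 + 4x + 20) + (3x^2 + 21x). Hence a·b ≡ 3x^2 + 21x (mod f). (F_23[x]/(f) is a field with 23^3 = 12167 elements since f is irreducible of degree 3.)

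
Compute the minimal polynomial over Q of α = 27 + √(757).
m_α(x) = x^2 - 54x - 28

From α - 27 = √(757), squaring gives (α - 27)^2 = 757, i.e. α^2 - 54α + 729 = 757, so α^2 - 54α - 28 = 0. The discriminant of x^2 - 54x - 28 is (-54)^2 - 4·(-28) = 2916 + 112 = 3028, and 4·(757) is not a perfect square in Q since 757 is squarefree and ≠ 1. Hence x^2 - 54x - 28 is irreducible over Q and is the minimal polynomial of α.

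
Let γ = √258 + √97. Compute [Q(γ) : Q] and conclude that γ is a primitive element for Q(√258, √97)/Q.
[Q(γ) : Q] = 4 (equivalently, Q(γ) = Q(√258, √97))

Obviously Q(γ) ⊆ Q(√258, √97), and [Q(√258, √97):Q] = 4 (since 258, 97 are distinct squarefree integers > 1 with 25026 not a perfect square). To show equality we compute the minimal polynomial of γ. From γ = √258 + √97: γ^2 = 258 + 2√(25026) + 97 = 355 + 2√(25026), so γ^2 - 355 = 2√(25026); squaring, (γ^2 - 355)^2 = 4·25026, i.e. γ^4 - 710γ^2 + 126025 - 100104 = 0, i.e. γ^4 - 710γ^2 + 25921 = 0. So γ is a root of x^4 - 710x^2 + 25921. This polynomial is irreducible over Q: it has no rational root (each ±√258 ± √97 is irrational), and any factorization into two quadratics over Q would force √(25026) ∈ Q (pairing opposite roots) or √258, √97 ∈ Q (other pairings), all impossible. Hence [Q(γ):Q] = 4 = [Q(√258, √97):Q], so Q(γ) = Q(√258, √97).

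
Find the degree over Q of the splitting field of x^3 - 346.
[K : Q] = 6

The roots of x^3 - 346 are ∛346, ω∛346, ω^2∛346 where ω = e^(2πi/3) is a primitive cube root of unity, so K = Q(∛346, ω). Now [Q(∛346):Q] = 3 (since 346 is not a perfect cube, x^3 - 346 is irreducible) and [Q(ω):Q] = 2. Both 2 and 3 divide [K:Q], and [K:Q] ≤ 3·2 = 6, so [K:Q] = 6. (Equivalently: Q(∛346) ⊂ R but ω ∉ R, so [K : Q(∛346)] = 2.)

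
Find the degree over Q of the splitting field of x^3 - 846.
[K : Q] = 6

The roots of x^3 - 846 are ∛846, ω∛846, ω^2∛846 where ω = e^(2πi/3) is a primitive cube root of unity, so K = Q(∛846, ω). Now [Q(∛846):Q] = 3 (since 846 is not a perfect cube, x^3 - 846 is irreducible) and [Q(ω):Q] = 2. Both 2 and 3 divide [K:Q], and [K:Q] ≤ 3·2 = 6, so [K:Q] = 6. (Equivalently: Q(∛846) ⊂ R but ω ∉ R, so [K : Q(∛846)] = 2.)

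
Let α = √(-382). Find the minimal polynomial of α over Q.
m_α(x) = x^2 + 382

α satisfies α^2 + 382 = 0, so x^2 + 382 annihilates α. Since d = -382 is squarefree and ≠ 1, it is not a perfect square in Q, so x^2 + 382 has no rational root and is therefore irreducible over Q (a degree-2 polynomial over a field is irreducible iff it has no root). Hence m_α(x) = x^2 + 382.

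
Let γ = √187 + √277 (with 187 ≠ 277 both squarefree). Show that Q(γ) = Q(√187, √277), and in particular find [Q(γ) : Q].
[Q(γ) : Q] = 4 (equivalently, Q(γ) = Q(√187, √277))

Obviously Q(γ) ⊆ Q(√187, √277), and [Q(√187, √277):Q] = 4 (since 187, 277 are distinct squarefree integers > 1 with 51799 not a perfect square). To show equality we compute the minimal polynomial of γ. From γ = √187 + √277: γ^2 = 187 + 2√(51799) + 277 = 464 + 2√(51799), so γ^2 - 464 = 2√(51799); squaring, (γ^2 - 464)^2 = 4·51799, i.e. γ^4 - 928γ^2 + 215296 - 207196 = 0, i.e. γ^4 - 928γ^2 + 8100 = 0. So γ is a root of x^4 - 928x^2 + 8100. This polynomial is irreducible over Q: it has no rational root (each ±√187 ± √277 is irrational), and any factorization into two quadratics over Q would force √(51799) ∈ Q (pairing opposite roots) or √187, √277 ∈ Q (other pairings), all impossible. Hence [Q(γ):Q] = 4 = [Q(√187, √277):Q], so Q(γ) = Q(√187, √277).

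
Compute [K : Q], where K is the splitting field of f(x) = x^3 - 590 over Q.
[K : Q] = 6

The roots of x^3 - 590 are ∛590, ω∛590, ω^2∛590 where ω = e^(2πi/3) is a primitive cube root of unity, so K = Q(∛590, ω). Now [Q(∛590):Q] = 3 (since 590 is not a perfect cube, x^3 - 590 is irreducible) and [Q(ω):Q] = 2. Both 2 and 3 divide [K:Q], and [K:Q] ≤ 3·2 = 6, so [K:Q] = 6. (Equivalently: Q(∛590) ⊂ R but ω ∉ R, so [K : Q(∛590)] = 2.)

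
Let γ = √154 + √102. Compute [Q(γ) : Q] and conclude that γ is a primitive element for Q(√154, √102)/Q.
[Q(γ) : Q] = 4 (equivalently, Q(γ) = Q(√154, √102))

Obviously Q(γ) ⊆ Q(√154, √102), and [Q(√154, √102):Q] = 4 (since 154, 102 are distinct squarefree integers > 1 with 15708 not a perfect square). To show equality we compute the minimal polynomial of γ. From γ = √154 + √102: γ^2 = 154 + 2√(15708) + 102 = 256 + 2√(15708), so γ^2 - 256 = 2√(15708); squaring, (γ^2 - 256)^2 = 4·15708, i.e. γ^4 - 512γ^2 + 65536 - 62832 = 0, i.e. γ^4 - 512γ^2 + 2704 = 0. So γ is a root of x^4 - 512x^2 + 2704. This polynomial is irreducible over Q: it has no rational root (each ±√154 ± √102 is irrational), and any factorization into two quadratics over Q would force √(15708) ∈ Q (pairing opposite roots) or √154, √102 ∈ Q (other pairings), all impossible. Hence [Q(γ):Q] = 4 = [Q(√154, √102):Q], so Q(γ) = Q(√154, √102).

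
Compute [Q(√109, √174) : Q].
[Q(√109, √174) : Q] = 4

[Q(√109):Q] = 2 (min poly x^2 - 109, irreducible since 109 is squarefree > 1). For the top step, suppose √174 ∈ Q(√109), say √174 = c + d√109 with c, d ∈ Q. Squaring: 174 = c^2 + 109d^2 + 2cd√109. Since √109 ∉ Q this forces 2cd = 0. If d = 0 then √174 = c ∈ Q, contradicting 174 squarefree > 1. If c = 0 then 174 = 109d^2, so 109·174 = (109d)^2 is a perfect square in Q — but 109·174 = 18966 is not a perfect square (since 109 and 174 are distinct squarefree integers). Contradiction. Hence √174 ∉ Q(√109), so x^2 - 174 stays irreducible over Q(√109) and [Q(√109, √174) : Q(√109)] = 2. By the tower law, [Q(√109, √174) : Q] = 2 · 2 = 4.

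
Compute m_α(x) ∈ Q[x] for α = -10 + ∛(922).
m_α(x) = x^3 + 30x^2 + 300x + 78

Set β = α + 10 = ∛(922), so β^3 = 922. Then (α + 10)^3 - 922 = 0, i.e. α is a root of g(x) = (x + 10)^3 - 922 = x^3 + 30x^2 + 300x + 78. Since g(x) = h(x + 10) where h(x) = x^3 - 922, and h is irreducible over Q (because 922 is not a perfect cube, so h has no rational root, and a monic cubic with no rational root is irreducible), g is also irreducible (irreducibility is preserved under the substitution x → x + 10). Hence m_α(x) = x^3 + 30x^2 + 300x + 78.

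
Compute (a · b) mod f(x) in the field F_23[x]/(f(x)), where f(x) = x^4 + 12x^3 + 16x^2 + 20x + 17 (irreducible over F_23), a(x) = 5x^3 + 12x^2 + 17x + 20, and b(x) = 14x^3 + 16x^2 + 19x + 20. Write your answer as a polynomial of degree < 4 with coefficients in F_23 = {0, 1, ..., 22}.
a · b ≡ 5x^3 + 10x^2 + 20x + 9 (mod f(x))

Multiply in F_23[x]: a(x)·b(x) = (5x^3 + 12x^2 + 17x + 20)·(14x^3 + 16x^2 + 19x + 20) = x^6 + 18x^5 + 19x^4 + 6x^3 + 9x^2 + 7x + 9. This has degree ≥ 4, so divide by f(x) over F_23: x^6 + 18x^5 + 19x^4 + 6x^3 + 9x^2 + 7x + 9 = (x^2 + 6x)·(x^4 + 12x^3 + 16x^2 + 20x + 17) + (5x^3 + 10x^2 + 20x + 9). Hence a·b ≡ 5x^3 + 10x^2 + 20x + 9 (mod f). (F_23[x]/(f) is a field with 23^4 = 279841 elements since f is irreducible of degree 4.)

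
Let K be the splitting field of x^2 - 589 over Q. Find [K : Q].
[K : Q] = 2

f(x) = x^2 - 589 factors as (x - √589)(x + √589). The splitting field is K = Q(√589). Since 589 is squarefree and > 1, it is not a perfect square, so x^2 - 589 is irreducible over Q and [Q(√589) : Q] = 2. Hence [K : Q] = 2.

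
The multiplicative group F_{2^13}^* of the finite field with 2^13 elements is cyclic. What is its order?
|F_{2^13}^*| = 8191

F_{2^13} has 2^13 = 8192 elements; its multiplicative group consists of all nonzero elements, so |F_{2^13}^*| = 8192 - 1 = 8191. (It is cyclic since any finite subgroup of the multiplicative group of a field is cyclic.)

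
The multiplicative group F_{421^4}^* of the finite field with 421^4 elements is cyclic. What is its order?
|F_{421^4}^*| = 31414372080

F_{421^4} has 421^4 = 31414372081 elements; its multiplicative group consists of all nonzero elements, so |F_{421^4}^*| = 31414372081 - 1 = 31414372080. (It is cyclic since any finite subgroup of the multiplicative group of a field is cyclic.)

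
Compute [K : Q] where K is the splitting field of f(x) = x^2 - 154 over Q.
[K : Q] = 2

f(x) = x^2 - 154 factors as (x - √154)(x + √154). The splitting field is K = Q(√154). Since 154 is squarefree and > 1, it is not a perfect square, so x^2 - 154 is irreducible over Q and [Q(√154) : Q] = 2. Hence [K : Q] = 2.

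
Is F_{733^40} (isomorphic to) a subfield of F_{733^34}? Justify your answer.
No: F_{733^40} is not a subfield of F_{733^34}

F_{p^m} embeds in F_{p^n} iff m | n. Here 40 ∤ 34 (since 34 = 0·40 + 34 with remainder 34 ≠ 0), so F_{733^40} is not a subfield of F_{733^34}. Equivalently: if it were, the tower law would give 40 = [F_{733^40}:F_733] dividing [F_{733^34}:F_733] = 34, contradiction.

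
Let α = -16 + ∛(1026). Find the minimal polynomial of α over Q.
m_α(x) = x^3 + 48x^2 + 768x + 3070

Set β = α + 16 = ∛(1026), so β^3 = 1026. Then (α + 16)^3 - 1026 = 0, i.e. α is a root of g(x) = (x + 16)^3 - 1026 = x^3 + 48x^2 + 768x + 3070. Since g(x) = h(x + 16) where h(x) = x^3 - 1026, and h is irreducible over Q (because 1026 is not a perfect cube, so h has no rational root, and a monic cubic with no rational root is irreducible), g is also irreducible (irreducibility is preserved under the substitution x → x + 16). Hence m_α(x) = x^3 + 48x^2 + 768x + 3070.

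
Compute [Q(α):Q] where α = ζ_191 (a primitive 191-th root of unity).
[Q(α):Q] = 190

The minimal polynomial of ζ_191 over Q is the 191-th cyclotomic polynomial Φ_191(x), which is irreducible over Q and has degree φ(191) = 190. Hence [Q(α):Q] = φ(191) = 190.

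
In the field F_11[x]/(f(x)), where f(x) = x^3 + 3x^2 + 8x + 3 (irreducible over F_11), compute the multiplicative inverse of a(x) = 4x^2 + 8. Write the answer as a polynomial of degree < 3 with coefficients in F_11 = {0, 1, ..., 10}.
a(x)^(-1) ≡ 10x^2 + 2x + 9 (mod f(x))

Since f is irreducible over F_11, F_11[x]/(f) is a field and a(x) ≠ 0 has an inverse. Apply the extended Euclidean algorithm to f(x) and a(x) in F_11[x]: f(x) = (3x + 9)·a(x) + (6x + 8);  a(x) = (8x + 4)·(6x + 8) + (9). The last nonzero remainder is the constant 9 = gcd(f, a) in F_11. Back-substituting through the division chain expresses 9 = s(x)·a(x) + t(x)·f(x) with s(x) ≡ 2x^2 + 7x + 4 (mod f), so (2x^2 + 7x + 4)·a(x) ≡ 9 (mod f). Multiplying by 9^(-1) ≡ 5 in F_11 gives a(x)^(-1) ≡ 5·(2x^2 + 7x + 4) ≡ 10x^2 + 2x + 9 (mod f). Check: (4x^2 + 8)·(10x^2 + 2x + 9) = 7x^4 + 8x^3 + 6x^2 + 5x + 6 ≡ 1 (mod x^3 + 3x^2 + 8x + 3).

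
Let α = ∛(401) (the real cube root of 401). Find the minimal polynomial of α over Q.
m_α(x) = x^3 - 401

α satisfies α^3 = 401, so x^3 - 401 annihilates α. By the rational root test, a rational root p/q (in lowest terms) of x^3 - 401 would satisfy p^3 = 401 q^3, forcing q = 1 and p^3 = 401; but 401 is not a perfect cube, contradiction. A monic cubic over Q with no rational root is irreducible (any nontrivial factorization would include a linear factor). Hence x^3 - 401 is the minimal polynomial of α, and in particular [Q(α):Q] = 3.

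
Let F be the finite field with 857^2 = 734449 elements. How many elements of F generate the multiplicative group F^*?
There are φ(734448) = 203520 primitive elements

F_q^* is cyclic of order q - 1 = 734448. A cyclic group of order m has exactly φ(m) generators. Here m = 734448 = 2^4 · 3 · 11 · 13 · 107, so the number of primitive elements is φ(734448) = 203520.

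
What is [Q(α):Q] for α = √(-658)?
[Q(α):Q] = 2

[Q(α):Q] equals the degree of the minimal polynomial of α. Here α^2 = -658 and x^2 + 658 is irreducible (d = -658 is squarefree, ≠ 1, hence not a square), so deg(m_α) = 2. Thus [Q(α):Q] = 2.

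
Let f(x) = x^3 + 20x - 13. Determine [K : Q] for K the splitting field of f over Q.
[K : Q] = 6

By the rational root test, any rational root of the monic integer polynomial f(x) = x^3 + 20x - 13 must be an integer dividing the constant term -13, i.e. one of ±{1, 13}. Evaluating: f(1) = 8, f(-1) = -34, f(13) = 2444, f(-13) = -2470; none is 0, so f has no rational root and is therefore irreducible over Q (a cubic with no linear factor over a field is irreducible). For an irreducible cubic, the Galois group is A_3 or S_3 according as the discriminant disc(f) = -4a^3 - 27b^2 = -4·(20)^3 - 27·(-13)^2 = -36563 is or is not a square in Q. Here disc(f) = -36563 is not a perfect square in Q, so the Galois group of f over Q is not contained in A_3 and must be all of S_3. The splitting field has degree |S_3| = 6 over Q, so [K : Q] = 6.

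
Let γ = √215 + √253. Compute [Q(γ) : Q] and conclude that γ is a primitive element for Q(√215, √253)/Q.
[Q(γ) : Q] = 4 (equivalently, Q(γ) = Q(√215, √253))

Obviously Q(γ) ⊆ Q(√215, √253), and [Q(√215, √253):Q] = 4 (since 215, 253 are distinct squarefree integers > 1 with 54395 not a perfect square). To show equality we compute the minimal polynomial of γ. From γ = √215 + √253: γ^2 = 215 + 2√(54395) + 253 = 468 + 2√(54395), so γ^2 - 468 = 2√(54395); squaring, (γ^2 - 468)^2 = 4·54395, i.e. γ^4 - 936γ^2 + 219024 - 217580 = 0, i.e. γ^4 - 936γ^2 + 1444 = 0. So γ is a root of x^4 - 936x^2 + 1444. This polynomial is irreducible over Q: it has no rational root (each ±√215 ± √253 is irrational), and any factorization into two quadratics over Q would force √(54395) ∈ Q (pairing opposite roots) or √215, √253 ∈ Q (other pairings), all impossible. Hence [Q(γ):Q] = 4 = [Q(√215, √253):Q], so Q(γ) = Q(√215, √253).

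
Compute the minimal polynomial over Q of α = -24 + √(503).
m_α(x) = x^2 + 48x + 73

From α + 24 = √(503), squaring gives (α + 24)^2 = 503, i.e. α^2 + 48α + 576 = 503, so α^2 + 48α + 73 = 0. The discriminant of x^2 + 48x + 73 is (48)^2 - 4·(73) = 2304 - 292 = 2012, and 4·(503) is not a perfect square in Q since 503 is squarefree and ≠ 1. Hence x^2 + 48x + 73 is irreducible over Q and is the minimal polynomial of α.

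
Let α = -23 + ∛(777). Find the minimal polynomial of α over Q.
m_α(x) = x^3 + 69x^2 + 1587x + 11390

Set β = α + 23 = ∛(777), so β^3 = 777. Then (α + 23)^3 - 777 = 0, i.e. α is a root of g(x) = (x + 23)^3 - 777 = x^3 + 69x^2 + 1587x + 11390. Since g(x) = h(x + 23) where h(x) = x^3 - 777, and h is irreducible over Q (because 777 is not a perfect cube, so h has no rational root, and a monic cubic with no rational root is irreducible), g is also irreducible (irreducibility is preserved under the substitution x → x + 23). Hence m_α(x) = x^3 + 69x^2 + 1587x + 11390.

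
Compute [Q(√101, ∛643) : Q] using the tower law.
[Q(√101, ∛643) : Q] = 6

Let L = Q(√101, ∛643). Since Q(√101) ⊂ L and [Q(√101):Q] = 2, the tower law gives 2 | [L:Q]. Likewise Q(∛643) ⊂ L with [Q(∛643):Q] = 3 (because 643 is not a perfect cube), so 3 | [L:Q]. As gcd(2,3) = 1, [L:Q] is divisible by 6. Conversely L is generated over Q by √101 and ∛643, so [L:Q] ≤ 2·3 = 6. Therefore [Q(√101, ∛643) : Q] = 6.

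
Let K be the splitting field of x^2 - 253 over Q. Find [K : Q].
[K : Q] = 2

f(x) = x^2 - 253 factors as (x - √253)(x + √253). The splitting field is K = Q(√253). Since 253 is squarefree and > 1, it is not a perfect square, so x^2 - 253 is irreducible over Q and [Q(√253) : Q] = 2. Hence [K : Q] = 2.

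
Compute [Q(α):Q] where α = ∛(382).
[Q(α):Q] = 3

The minimal polynomial of α is x^3 - 382, irreducible over Q since 382 is not a perfect cube (so x^3 - 382 has no rational root). Hence [Q(α):Q] = deg(m_α) = 3.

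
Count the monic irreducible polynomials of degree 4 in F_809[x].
There are 107086181220 monic irreducible polynomials of degree 4 over F_809

Each element of F_{809^4} that lies in no proper subfield is a root of exactly one monic irreducible of degree 4 over F_809, and each such polynomial has 4 distinct roots in F_{809^4}. By Möbius inversion the count is N_809(4) = (1/4) Σ_{d|4} μ(4/d) · 809^d = (1/4)(μ(4)·809^1 + μ(2)·809^2 + μ(1)·809^4) = 428344724880/4 = 107086181220.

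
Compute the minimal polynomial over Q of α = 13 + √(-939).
m_α(x) = x^2 - 26x + 1108

From α - 13 = √(-939), squaring gives (α - 13)^2 = -939, i.e. α^2 - 26α + 169 = -939, so α^2 - 26α + 1108 = 0. The discriminant of x^2 - 26x + 1108 is (-26)^2 - 4·(1108) = 676 - 4432 = -3756, and 4·(-939) is not a perfect square in Q since -939 is squarefree and ≠ 1. Hence x^2 - 26x + 1108 is irreducible over Q and is the minimal polynomial of α.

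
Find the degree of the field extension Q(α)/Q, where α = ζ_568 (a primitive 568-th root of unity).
[Q(α):Q] = 280

The minimal polynomial of ζ_568 over Q is the 568-th cyclotomic polynomial Φ_568(x), which is irreducible over Q and has degree φ(568) = 280. Hence [Q(α):Q] = φ(568) = 280.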